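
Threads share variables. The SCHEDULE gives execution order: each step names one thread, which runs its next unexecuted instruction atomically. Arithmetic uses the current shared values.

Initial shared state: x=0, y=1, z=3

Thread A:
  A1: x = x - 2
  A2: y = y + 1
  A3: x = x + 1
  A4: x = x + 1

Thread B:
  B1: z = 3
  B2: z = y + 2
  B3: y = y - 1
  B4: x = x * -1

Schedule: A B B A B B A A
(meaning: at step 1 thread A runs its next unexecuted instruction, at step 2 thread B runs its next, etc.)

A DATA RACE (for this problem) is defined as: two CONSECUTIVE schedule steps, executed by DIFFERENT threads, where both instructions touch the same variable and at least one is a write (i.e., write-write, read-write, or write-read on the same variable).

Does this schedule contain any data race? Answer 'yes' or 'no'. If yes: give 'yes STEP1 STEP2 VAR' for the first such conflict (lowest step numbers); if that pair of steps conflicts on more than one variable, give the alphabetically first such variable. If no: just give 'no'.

Answer: yes 3 4 y

Derivation:
Steps 1,2: A(r=x,w=x) vs B(r=-,w=z). No conflict.
Steps 2,3: same thread (B). No race.
Steps 3,4: B(z = y + 2) vs A(y = y + 1). RACE on y (R-W).
Steps 4,5: A(y = y + 1) vs B(y = y - 1). RACE on y (W-W).
Steps 5,6: same thread (B). No race.
Steps 6,7: B(x = x * -1) vs A(x = x + 1). RACE on x (W-W).
Steps 7,8: same thread (A). No race.
First conflict at steps 3,4.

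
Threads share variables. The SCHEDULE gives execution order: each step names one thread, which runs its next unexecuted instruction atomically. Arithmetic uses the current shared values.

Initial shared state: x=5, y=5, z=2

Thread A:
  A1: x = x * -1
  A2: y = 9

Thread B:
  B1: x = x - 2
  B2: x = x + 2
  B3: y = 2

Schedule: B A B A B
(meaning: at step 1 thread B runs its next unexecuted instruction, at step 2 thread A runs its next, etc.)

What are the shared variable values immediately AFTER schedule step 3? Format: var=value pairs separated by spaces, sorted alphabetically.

Answer: x=-1 y=5 z=2

Derivation:
Step 1: thread B executes B1 (x = x - 2). Shared: x=3 y=5 z=2. PCs: A@0 B@1
Step 2: thread A executes A1 (x = x * -1). Shared: x=-3 y=5 z=2. PCs: A@1 B@1
Step 3: thread B executes B2 (x = x + 2). Shared: x=-1 y=5 z=2. PCs: A@1 B@2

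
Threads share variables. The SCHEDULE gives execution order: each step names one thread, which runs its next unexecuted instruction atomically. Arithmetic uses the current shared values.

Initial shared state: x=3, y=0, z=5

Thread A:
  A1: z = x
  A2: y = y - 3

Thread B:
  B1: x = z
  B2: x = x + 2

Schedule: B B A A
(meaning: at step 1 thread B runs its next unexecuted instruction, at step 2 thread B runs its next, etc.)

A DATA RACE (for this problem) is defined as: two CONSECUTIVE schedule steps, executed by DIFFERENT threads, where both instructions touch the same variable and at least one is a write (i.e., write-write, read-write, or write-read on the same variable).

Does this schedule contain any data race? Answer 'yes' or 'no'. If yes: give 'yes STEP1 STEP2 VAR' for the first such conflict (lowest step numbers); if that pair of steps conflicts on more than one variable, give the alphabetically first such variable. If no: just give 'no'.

Steps 1,2: same thread (B). No race.
Steps 2,3: B(x = x + 2) vs A(z = x). RACE on x (W-R).
Steps 3,4: same thread (A). No race.
First conflict at steps 2,3.

Answer: yes 2 3 x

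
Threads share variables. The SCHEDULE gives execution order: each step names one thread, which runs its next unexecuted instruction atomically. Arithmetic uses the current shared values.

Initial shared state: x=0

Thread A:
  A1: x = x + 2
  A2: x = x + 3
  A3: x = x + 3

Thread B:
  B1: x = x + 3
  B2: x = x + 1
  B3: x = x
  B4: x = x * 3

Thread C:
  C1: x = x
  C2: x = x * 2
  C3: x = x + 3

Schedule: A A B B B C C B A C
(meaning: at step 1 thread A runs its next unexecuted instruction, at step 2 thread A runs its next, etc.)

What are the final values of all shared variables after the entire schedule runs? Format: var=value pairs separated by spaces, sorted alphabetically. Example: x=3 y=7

Answer: x=60

Derivation:
Step 1: thread A executes A1 (x = x + 2). Shared: x=2. PCs: A@1 B@0 C@0
Step 2: thread A executes A2 (x = x + 3). Shared: x=5. PCs: A@2 B@0 C@0
Step 3: thread B executes B1 (x = x + 3). Shared: x=8. PCs: A@2 B@1 C@0
Step 4: thread B executes B2 (x = x + 1). Shared: x=9. PCs: A@2 B@2 C@0
Step 5: thread B executes B3 (x = x). Shared: x=9. PCs: A@2 B@3 C@0
Step 6: thread C executes C1 (x = x). Shared: x=9. PCs: A@2 B@3 C@1
Step 7: thread C executes C2 (x = x * 2). Shared: x=18. PCs: A@2 B@3 C@2
Step 8: thread B executes B4 (x = x * 3). Shared: x=54. PCs: A@2 B@4 C@2
Step 9: thread A executes A3 (x = x + 3). Shared: x=57. PCs: A@3 B@4 C@2
Step 10: thread C executes C3 (x = x + 3). Shared: x=60. PCs: A@3 B@4 C@3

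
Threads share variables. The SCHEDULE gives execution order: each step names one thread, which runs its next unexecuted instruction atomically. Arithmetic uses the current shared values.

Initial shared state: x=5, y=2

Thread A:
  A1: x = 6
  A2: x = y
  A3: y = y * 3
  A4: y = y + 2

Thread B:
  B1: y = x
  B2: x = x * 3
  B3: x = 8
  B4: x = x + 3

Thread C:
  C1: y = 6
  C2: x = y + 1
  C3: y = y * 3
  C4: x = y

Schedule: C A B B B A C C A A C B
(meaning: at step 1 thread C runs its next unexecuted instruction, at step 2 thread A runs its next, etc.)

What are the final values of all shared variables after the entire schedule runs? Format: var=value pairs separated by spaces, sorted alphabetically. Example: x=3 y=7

Answer: x=59 y=56

Derivation:
Step 1: thread C executes C1 (y = 6). Shared: x=5 y=6. PCs: A@0 B@0 C@1
Step 2: thread A executes A1 (x = 6). Shared: x=6 y=6. PCs: A@1 B@0 C@1
Step 3: thread B executes B1 (y = x). Shared: x=6 y=6. PCs: A@1 B@1 C@1
Step 4: thread B executes B2 (x = x * 3). Shared: x=18 y=6. PCs: A@1 B@2 C@1
Step 5: thread B executes B3 (x = 8). Shared: x=8 y=6. PCs: A@1 B@3 C@1
Step 6: thread A executes A2 (x = y). Shared: x=6 y=6. PCs: A@2 B@3 C@1
Step 7: thread C executes C2 (x = y + 1). Shared: x=7 y=6. PCs: A@2 B@3 C@2
Step 8: thread C executes C3 (y = y * 3). Shared: x=7 y=18. PCs: A@2 B@3 C@3
Step 9: thread A executes A3 (y = y * 3). Shared: x=7 y=54. PCs: A@3 B@3 C@3
Step 10: thread A executes A4 (y = y + 2). Shared: x=7 y=56. PCs: A@4 B@3 C@3
Step 11: thread C executes C4 (x = y). Shared: x=56 y=56. PCs: A@4 B@3 C@4
Step 12: thread B executes B4 (x = x + 3). Shared: x=59 y=56. PCs: A@4 B@4 C@4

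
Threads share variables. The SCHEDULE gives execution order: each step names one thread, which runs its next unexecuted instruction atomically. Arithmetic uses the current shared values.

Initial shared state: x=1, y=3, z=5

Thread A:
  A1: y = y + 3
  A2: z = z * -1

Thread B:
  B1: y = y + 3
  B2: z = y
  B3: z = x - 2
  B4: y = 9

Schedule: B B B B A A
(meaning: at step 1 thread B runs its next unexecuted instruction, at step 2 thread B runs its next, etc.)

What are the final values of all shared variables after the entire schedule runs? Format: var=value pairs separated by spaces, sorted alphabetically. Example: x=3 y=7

Answer: x=1 y=12 z=1

Derivation:
Step 1: thread B executes B1 (y = y + 3). Shared: x=1 y=6 z=5. PCs: A@0 B@1
Step 2: thread B executes B2 (z = y). Shared: x=1 y=6 z=6. PCs: A@0 B@2
Step 3: thread B executes B3 (z = x - 2). Shared: x=1 y=6 z=-1. PCs: A@0 B@3
Step 4: thread B executes B4 (y = 9). Shared: x=1 y=9 z=-1. PCs: A@0 B@4
Step 5: thread A executes A1 (y = y + 3). Shared: x=1 y=12 z=-1. PCs: A@1 B@4
Step 6: thread A executes A2 (z = z * -1). Shared: x=1 y=12 z=1. PCs: A@2 B@4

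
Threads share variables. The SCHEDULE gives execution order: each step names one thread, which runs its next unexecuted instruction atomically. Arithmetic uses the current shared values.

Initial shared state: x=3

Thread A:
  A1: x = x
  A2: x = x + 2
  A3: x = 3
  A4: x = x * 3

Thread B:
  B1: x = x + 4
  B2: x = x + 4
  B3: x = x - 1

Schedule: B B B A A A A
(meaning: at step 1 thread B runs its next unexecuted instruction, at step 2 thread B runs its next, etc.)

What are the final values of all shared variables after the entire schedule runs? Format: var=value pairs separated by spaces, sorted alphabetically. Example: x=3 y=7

Answer: x=9

Derivation:
Step 1: thread B executes B1 (x = x + 4). Shared: x=7. PCs: A@0 B@1
Step 2: thread B executes B2 (x = x + 4). Shared: x=11. PCs: A@0 B@2
Step 3: thread B executes B3 (x = x - 1). Shared: x=10. PCs: A@0 B@3
Step 4: thread A executes A1 (x = x). Shared: x=10. PCs: A@1 B@3
Step 5: thread A executes A2 (x = x + 2). Shared: x=12. PCs: A@2 B@3
Step 6: thread A executes A3 (x = 3). Shared: x=3. PCs: A@3 B@3
Step 7: thread A executes A4 (x = x * 3). Shared: x=9. PCs: A@4 B@3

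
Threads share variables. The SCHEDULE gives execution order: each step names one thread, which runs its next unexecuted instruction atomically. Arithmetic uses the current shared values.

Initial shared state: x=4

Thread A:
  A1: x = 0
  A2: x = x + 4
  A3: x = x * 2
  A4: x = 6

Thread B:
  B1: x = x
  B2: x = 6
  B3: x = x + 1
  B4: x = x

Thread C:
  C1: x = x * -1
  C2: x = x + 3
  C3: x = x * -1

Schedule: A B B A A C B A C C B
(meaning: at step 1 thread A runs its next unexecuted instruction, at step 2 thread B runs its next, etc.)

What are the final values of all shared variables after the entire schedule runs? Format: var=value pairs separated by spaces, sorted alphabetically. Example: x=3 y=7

Step 1: thread A executes A1 (x = 0). Shared: x=0. PCs: A@1 B@0 C@0
Step 2: thread B executes B1 (x = x). Shared: x=0. PCs: A@1 B@1 C@0
Step 3: thread B executes B2 (x = 6). Shared: x=6. PCs: A@1 B@2 C@0
Step 4: thread A executes A2 (x = x + 4). Shared: x=10. PCs: A@2 B@2 C@0
Step 5: thread A executes A3 (x = x * 2). Shared: x=20. PCs: A@3 B@2 C@0
Step 6: thread C executes C1 (x = x * -1). Shared: x=-20. PCs: A@3 B@2 C@1
Step 7: thread B executes B3 (x = x + 1). Shared: x=-19. PCs: A@3 B@3 C@1
Step 8: thread A executes A4 (x = 6). Shared: x=6. PCs: A@4 B@3 C@1
Step 9: thread C executes C2 (x = x + 3). Shared: x=9. PCs: A@4 B@3 C@2
Step 10: thread C executes C3 (x = x * -1). Shared: x=-9. PCs: A@4 B@3 C@3
Step 11: thread B executes B4 (x = x). Shared: x=-9. PCs: A@4 B@4 C@3

Answer: x=-9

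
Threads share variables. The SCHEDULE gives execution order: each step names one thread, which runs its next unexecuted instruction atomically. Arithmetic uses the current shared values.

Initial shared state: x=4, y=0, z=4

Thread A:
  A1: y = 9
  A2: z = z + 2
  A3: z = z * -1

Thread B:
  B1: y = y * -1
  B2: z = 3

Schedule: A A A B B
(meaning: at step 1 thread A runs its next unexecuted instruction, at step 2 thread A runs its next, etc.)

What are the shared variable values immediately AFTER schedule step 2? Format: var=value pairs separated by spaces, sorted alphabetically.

Answer: x=4 y=9 z=6

Derivation:
Step 1: thread A executes A1 (y = 9). Shared: x=4 y=9 z=4. PCs: A@1 B@0
Step 2: thread A executes A2 (z = z + 2). Shared: x=4 y=9 z=6. PCs: A@2 B@0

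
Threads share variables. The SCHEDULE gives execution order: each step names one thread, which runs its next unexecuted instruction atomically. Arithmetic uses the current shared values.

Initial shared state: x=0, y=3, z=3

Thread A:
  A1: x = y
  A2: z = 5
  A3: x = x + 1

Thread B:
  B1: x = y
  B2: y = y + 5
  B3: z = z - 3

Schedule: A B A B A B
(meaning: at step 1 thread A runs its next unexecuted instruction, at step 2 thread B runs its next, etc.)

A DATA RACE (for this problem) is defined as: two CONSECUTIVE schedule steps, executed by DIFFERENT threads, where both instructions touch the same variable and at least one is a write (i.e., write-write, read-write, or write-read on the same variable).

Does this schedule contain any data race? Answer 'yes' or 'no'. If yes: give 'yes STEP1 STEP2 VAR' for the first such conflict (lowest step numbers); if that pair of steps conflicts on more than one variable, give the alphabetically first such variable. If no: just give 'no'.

Answer: yes 1 2 x

Derivation:
Steps 1,2: A(x = y) vs B(x = y). RACE on x (W-W).
Steps 2,3: B(r=y,w=x) vs A(r=-,w=z). No conflict.
Steps 3,4: A(r=-,w=z) vs B(r=y,w=y). No conflict.
Steps 4,5: B(r=y,w=y) vs A(r=x,w=x). No conflict.
Steps 5,6: A(r=x,w=x) vs B(r=z,w=z). No conflict.
First conflict at steps 1,2.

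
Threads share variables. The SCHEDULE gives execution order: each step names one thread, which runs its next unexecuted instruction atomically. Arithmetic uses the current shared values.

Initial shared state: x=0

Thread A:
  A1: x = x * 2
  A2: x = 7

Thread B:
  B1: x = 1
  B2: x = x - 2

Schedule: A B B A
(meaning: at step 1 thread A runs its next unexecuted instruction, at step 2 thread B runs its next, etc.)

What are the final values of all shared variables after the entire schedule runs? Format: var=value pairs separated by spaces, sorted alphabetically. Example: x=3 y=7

Step 1: thread A executes A1 (x = x * 2). Shared: x=0. PCs: A@1 B@0
Step 2: thread B executes B1 (x = 1). Shared: x=1. PCs: A@1 B@1
Step 3: thread B executes B2 (x = x - 2). Shared: x=-1. PCs: A@1 B@2
Step 4: thread A executes A2 (x = 7). Shared: x=7. PCs: A@2 B@2

Answer: x=7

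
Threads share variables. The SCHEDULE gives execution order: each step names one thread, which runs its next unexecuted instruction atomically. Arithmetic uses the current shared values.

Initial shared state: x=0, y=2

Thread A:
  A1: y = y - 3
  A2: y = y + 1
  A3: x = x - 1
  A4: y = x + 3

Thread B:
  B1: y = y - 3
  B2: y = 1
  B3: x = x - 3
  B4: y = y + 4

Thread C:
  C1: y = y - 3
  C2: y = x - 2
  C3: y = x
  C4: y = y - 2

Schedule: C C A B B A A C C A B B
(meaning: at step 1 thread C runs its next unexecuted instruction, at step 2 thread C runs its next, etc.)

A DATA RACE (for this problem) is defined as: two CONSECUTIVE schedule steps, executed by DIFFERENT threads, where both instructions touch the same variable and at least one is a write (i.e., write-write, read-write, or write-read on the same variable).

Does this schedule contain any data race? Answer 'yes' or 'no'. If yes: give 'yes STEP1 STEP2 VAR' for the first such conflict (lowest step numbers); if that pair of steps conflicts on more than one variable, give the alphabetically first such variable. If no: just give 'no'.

Answer: yes 2 3 y

Derivation:
Steps 1,2: same thread (C). No race.
Steps 2,3: C(y = x - 2) vs A(y = y - 3). RACE on y (W-W).
Steps 3,4: A(y = y - 3) vs B(y = y - 3). RACE on y (W-W).
Steps 4,5: same thread (B). No race.
Steps 5,6: B(y = 1) vs A(y = y + 1). RACE on y (W-W).
Steps 6,7: same thread (A). No race.
Steps 7,8: A(x = x - 1) vs C(y = x). RACE on x (W-R).
Steps 8,9: same thread (C). No race.
Steps 9,10: C(y = y - 2) vs A(y = x + 3). RACE on y (W-W).
Steps 10,11: A(y = x + 3) vs B(x = x - 3). RACE on x (R-W).
Steps 11,12: same thread (B). No race.
First conflict at steps 2,3.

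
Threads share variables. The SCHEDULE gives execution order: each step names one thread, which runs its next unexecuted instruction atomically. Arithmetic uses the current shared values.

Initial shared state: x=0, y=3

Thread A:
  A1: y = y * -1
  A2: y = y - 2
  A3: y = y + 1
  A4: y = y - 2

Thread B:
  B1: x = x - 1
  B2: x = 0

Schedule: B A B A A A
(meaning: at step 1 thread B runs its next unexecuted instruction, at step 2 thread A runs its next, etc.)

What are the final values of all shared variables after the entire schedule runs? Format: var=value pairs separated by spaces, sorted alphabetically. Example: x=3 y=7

Step 1: thread B executes B1 (x = x - 1). Shared: x=-1 y=3. PCs: A@0 B@1
Step 2: thread A executes A1 (y = y * -1). Shared: x=-1 y=-3. PCs: A@1 B@1
Step 3: thread B executes B2 (x = 0). Shared: x=0 y=-3. PCs: A@1 B@2
Step 4: thread A executes A2 (y = y - 2). Shared: x=0 y=-5. PCs: A@2 B@2
Step 5: thread A executes A3 (y = y + 1). Shared: x=0 y=-4. PCs: A@3 B@2
Step 6: thread A executes A4 (y = y - 2). Shared: x=0 y=-6. PCs: A@4 B@2

Answer: x=0 y=-6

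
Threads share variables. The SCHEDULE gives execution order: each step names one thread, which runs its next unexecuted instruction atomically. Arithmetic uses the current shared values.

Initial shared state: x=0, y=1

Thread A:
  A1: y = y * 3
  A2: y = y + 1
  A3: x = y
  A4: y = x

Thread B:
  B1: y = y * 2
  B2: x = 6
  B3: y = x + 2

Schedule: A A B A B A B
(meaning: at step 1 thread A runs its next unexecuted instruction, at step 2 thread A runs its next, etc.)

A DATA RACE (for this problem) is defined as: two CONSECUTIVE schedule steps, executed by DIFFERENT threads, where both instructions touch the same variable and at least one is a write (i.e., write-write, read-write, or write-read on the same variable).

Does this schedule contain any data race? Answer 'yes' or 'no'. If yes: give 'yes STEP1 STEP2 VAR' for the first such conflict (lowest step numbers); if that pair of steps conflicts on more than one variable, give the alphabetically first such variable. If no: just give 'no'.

Steps 1,2: same thread (A). No race.
Steps 2,3: A(y = y + 1) vs B(y = y * 2). RACE on y (W-W).
Steps 3,4: B(y = y * 2) vs A(x = y). RACE on y (W-R).
Steps 4,5: A(x = y) vs B(x = 6). RACE on x (W-W).
Steps 5,6: B(x = 6) vs A(y = x). RACE on x (W-R).
Steps 6,7: A(y = x) vs B(y = x + 2). RACE on y (W-W).
First conflict at steps 2,3.

Answer: yes 2 3 y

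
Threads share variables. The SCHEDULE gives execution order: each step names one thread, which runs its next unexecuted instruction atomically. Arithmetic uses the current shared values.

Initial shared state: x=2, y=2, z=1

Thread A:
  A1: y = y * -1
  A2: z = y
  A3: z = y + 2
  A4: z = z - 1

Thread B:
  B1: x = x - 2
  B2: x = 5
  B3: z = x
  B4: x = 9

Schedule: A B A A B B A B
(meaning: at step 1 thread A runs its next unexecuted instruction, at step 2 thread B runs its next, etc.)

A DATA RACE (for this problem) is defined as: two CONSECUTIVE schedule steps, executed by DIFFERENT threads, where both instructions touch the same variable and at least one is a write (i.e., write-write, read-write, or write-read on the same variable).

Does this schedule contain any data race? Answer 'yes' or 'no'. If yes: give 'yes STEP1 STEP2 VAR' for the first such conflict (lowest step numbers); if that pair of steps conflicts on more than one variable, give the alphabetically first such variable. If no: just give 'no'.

Answer: yes 6 7 z

Derivation:
Steps 1,2: A(r=y,w=y) vs B(r=x,w=x). No conflict.
Steps 2,3: B(r=x,w=x) vs A(r=y,w=z). No conflict.
Steps 3,4: same thread (A). No race.
Steps 4,5: A(r=y,w=z) vs B(r=-,w=x). No conflict.
Steps 5,6: same thread (B). No race.
Steps 6,7: B(z = x) vs A(z = z - 1). RACE on z (W-W).
Steps 7,8: A(r=z,w=z) vs B(r=-,w=x). No conflict.
First conflict at steps 6,7.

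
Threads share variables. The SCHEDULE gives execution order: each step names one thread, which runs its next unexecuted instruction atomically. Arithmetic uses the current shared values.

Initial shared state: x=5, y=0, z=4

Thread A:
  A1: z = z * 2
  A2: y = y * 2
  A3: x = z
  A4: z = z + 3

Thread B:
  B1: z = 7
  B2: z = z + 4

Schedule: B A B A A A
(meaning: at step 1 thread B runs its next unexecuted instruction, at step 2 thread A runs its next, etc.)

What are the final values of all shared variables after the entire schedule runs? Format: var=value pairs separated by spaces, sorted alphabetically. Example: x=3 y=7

Step 1: thread B executes B1 (z = 7). Shared: x=5 y=0 z=7. PCs: A@0 B@1
Step 2: thread A executes A1 (z = z * 2). Shared: x=5 y=0 z=14. PCs: A@1 B@1
Step 3: thread B executes B2 (z = z + 4). Shared: x=5 y=0 z=18. PCs: A@1 B@2
Step 4: thread A executes A2 (y = y * 2). Shared: x=5 y=0 z=18. PCs: A@2 B@2
Step 5: thread A executes A3 (x = z). Shared: x=18 y=0 z=18. PCs: A@3 B@2
Step 6: thread A executes A4 (z = z + 3). Shared: x=18 y=0 z=21. PCs: A@4 B@2

Answer: x=18 y=0 z=21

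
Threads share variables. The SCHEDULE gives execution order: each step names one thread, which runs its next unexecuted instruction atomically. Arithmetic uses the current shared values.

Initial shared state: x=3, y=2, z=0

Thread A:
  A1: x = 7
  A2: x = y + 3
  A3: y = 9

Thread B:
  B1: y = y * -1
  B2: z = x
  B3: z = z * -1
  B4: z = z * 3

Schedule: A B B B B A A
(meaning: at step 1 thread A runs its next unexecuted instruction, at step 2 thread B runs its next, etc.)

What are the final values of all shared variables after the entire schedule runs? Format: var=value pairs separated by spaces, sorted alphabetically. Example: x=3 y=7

Answer: x=1 y=9 z=-21

Derivation:
Step 1: thread A executes A1 (x = 7). Shared: x=7 y=2 z=0. PCs: A@1 B@0
Step 2: thread B executes B1 (y = y * -1). Shared: x=7 y=-2 z=0. PCs: A@1 B@1
Step 3: thread B executes B2 (z = x). Shared: x=7 y=-2 z=7. PCs: A@1 B@2
Step 4: thread B executes B3 (z = z * -1). Shared: x=7 y=-2 z=-7. PCs: A@1 B@3
Step 5: thread B executes B4 (z = z * 3). Shared: x=7 y=-2 z=-21. PCs: A@1 B@4
Step 6: thread A executes A2 (x = y + 3). Shared: x=1 y=-2 z=-21. PCs: A@2 B@4
Step 7: thread A executes A3 (y = 9). Shared: x=1 y=9 z=-21. PCs: A@3 B@4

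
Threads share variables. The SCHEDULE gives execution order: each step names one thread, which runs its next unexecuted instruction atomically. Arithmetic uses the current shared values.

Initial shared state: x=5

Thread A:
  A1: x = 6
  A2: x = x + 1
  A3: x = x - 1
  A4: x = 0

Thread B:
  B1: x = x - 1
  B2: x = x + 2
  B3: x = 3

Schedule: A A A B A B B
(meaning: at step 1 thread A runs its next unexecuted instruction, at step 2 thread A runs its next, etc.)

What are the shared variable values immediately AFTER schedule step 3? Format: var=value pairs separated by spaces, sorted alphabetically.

Answer: x=6

Derivation:
Step 1: thread A executes A1 (x = 6). Shared: x=6. PCs: A@1 B@0
Step 2: thread A executes A2 (x = x + 1). Shared: x=7. PCs: A@2 B@0
Step 3: thread A executes A3 (x = x - 1). Shared: x=6. PCs: A@3 B@0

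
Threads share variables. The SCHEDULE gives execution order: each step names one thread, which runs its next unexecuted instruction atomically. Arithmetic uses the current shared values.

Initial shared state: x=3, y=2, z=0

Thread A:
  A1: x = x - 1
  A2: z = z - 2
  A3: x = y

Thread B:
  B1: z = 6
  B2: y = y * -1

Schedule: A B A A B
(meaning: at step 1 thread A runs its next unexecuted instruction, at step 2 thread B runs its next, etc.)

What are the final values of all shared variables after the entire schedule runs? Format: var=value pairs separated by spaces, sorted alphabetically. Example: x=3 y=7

Step 1: thread A executes A1 (x = x - 1). Shared: x=2 y=2 z=0. PCs: A@1 B@0
Step 2: thread B executes B1 (z = 6). Shared: x=2 y=2 z=6. PCs: A@1 B@1
Step 3: thread A executes A2 (z = z - 2). Shared: x=2 y=2 z=4. PCs: A@2 B@1
Step 4: thread A executes A3 (x = y). Shared: x=2 y=2 z=4. PCs: A@3 B@1
Step 5: thread B executes B2 (y = y * -1). Shared: x=2 y=-2 z=4. PCs: A@3 B@2

Answer: x=2 y=-2 z=4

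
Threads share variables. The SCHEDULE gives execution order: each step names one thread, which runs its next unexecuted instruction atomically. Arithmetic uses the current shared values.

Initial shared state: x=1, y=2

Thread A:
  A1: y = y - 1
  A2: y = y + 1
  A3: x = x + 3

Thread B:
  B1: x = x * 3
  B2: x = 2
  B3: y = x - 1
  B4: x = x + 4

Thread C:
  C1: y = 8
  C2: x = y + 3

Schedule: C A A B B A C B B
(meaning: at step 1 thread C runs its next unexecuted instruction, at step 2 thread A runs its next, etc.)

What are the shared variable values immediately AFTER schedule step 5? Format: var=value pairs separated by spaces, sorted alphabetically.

Answer: x=2 y=8

Derivation:
Step 1: thread C executes C1 (y = 8). Shared: x=1 y=8. PCs: A@0 B@0 C@1
Step 2: thread A executes A1 (y = y - 1). Shared: x=1 y=7. PCs: A@1 B@0 C@1
Step 3: thread A executes A2 (y = y + 1). Shared: x=1 y=8. PCs: A@2 B@0 C@1
Step 4: thread B executes B1 (x = x * 3). Shared: x=3 y=8. PCs: A@2 B@1 C@1
Step 5: thread B executes B2 (x = 2). Shared: x=2 y=8. PCs: A@2 B@2 C@1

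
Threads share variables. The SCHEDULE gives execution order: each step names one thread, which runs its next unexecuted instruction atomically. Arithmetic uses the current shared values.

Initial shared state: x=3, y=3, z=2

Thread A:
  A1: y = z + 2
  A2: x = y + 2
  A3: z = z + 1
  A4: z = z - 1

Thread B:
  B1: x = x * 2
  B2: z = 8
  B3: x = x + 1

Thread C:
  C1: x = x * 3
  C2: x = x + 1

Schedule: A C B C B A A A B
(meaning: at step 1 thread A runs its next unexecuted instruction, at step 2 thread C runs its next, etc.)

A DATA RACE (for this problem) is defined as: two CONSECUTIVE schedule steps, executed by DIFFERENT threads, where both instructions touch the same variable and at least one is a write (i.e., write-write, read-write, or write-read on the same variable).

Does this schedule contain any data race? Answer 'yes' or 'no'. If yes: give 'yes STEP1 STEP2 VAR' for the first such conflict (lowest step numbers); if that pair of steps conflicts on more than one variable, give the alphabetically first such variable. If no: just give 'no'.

Steps 1,2: A(r=z,w=y) vs C(r=x,w=x). No conflict.
Steps 2,3: C(x = x * 3) vs B(x = x * 2). RACE on x (W-W).
Steps 3,4: B(x = x * 2) vs C(x = x + 1). RACE on x (W-W).
Steps 4,5: C(r=x,w=x) vs B(r=-,w=z). No conflict.
Steps 5,6: B(r=-,w=z) vs A(r=y,w=x). No conflict.
Steps 6,7: same thread (A). No race.
Steps 7,8: same thread (A). No race.
Steps 8,9: A(r=z,w=z) vs B(r=x,w=x). No conflict.
First conflict at steps 2,3.

Answer: yes 2 3 x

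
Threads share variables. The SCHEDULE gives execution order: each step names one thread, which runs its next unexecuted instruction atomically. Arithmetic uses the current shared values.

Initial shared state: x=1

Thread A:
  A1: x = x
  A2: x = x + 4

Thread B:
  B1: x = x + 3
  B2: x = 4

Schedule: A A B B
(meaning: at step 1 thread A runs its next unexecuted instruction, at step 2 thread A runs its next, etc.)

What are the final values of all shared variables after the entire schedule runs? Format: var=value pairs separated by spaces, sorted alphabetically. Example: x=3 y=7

Answer: x=4

Derivation:
Step 1: thread A executes A1 (x = x). Shared: x=1. PCs: A@1 B@0
Step 2: thread A executes A2 (x = x + 4). Shared: x=5. PCs: A@2 B@0
Step 3: thread B executes B1 (x = x + 3). Shared: x=8. PCs: A@2 B@1
Step 4: thread B executes B2 (x = 4). Shared: x=4. PCs: A@2 B@2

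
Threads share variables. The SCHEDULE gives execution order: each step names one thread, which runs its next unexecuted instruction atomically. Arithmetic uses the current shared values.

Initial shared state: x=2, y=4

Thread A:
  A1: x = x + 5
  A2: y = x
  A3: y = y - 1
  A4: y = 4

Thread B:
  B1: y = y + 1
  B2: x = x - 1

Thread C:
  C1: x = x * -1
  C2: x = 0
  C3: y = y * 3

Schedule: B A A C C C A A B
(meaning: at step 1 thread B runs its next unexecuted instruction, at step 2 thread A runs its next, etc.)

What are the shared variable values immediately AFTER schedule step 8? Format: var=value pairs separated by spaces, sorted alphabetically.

Answer: x=0 y=4

Derivation:
Step 1: thread B executes B1 (y = y + 1). Shared: x=2 y=5. PCs: A@0 B@1 C@0
Step 2: thread A executes A1 (x = x + 5). Shared: x=7 y=5. PCs: A@1 B@1 C@0
Step 3: thread A executes A2 (y = x). Shared: x=7 y=7. PCs: A@2 B@1 C@0
Step 4: thread C executes C1 (x = x * -1). Shared: x=-7 y=7. PCs: A@2 B@1 C@1
Step 5: thread C executes C2 (x = 0). Shared: x=0 y=7. PCs: A@2 B@1 C@2
Step 6: thread C executes C3 (y = y * 3). Shared: x=0 y=21. PCs: A@2 B@1 C@3
Step 7: thread A executes A3 (y = y - 1). Shared: x=0 y=20. PCs: A@3 B@1 C@3
Step 8: thread A executes A4 (y = 4). Shared: x=0 y=4. PCs: A@4 B@1 C@3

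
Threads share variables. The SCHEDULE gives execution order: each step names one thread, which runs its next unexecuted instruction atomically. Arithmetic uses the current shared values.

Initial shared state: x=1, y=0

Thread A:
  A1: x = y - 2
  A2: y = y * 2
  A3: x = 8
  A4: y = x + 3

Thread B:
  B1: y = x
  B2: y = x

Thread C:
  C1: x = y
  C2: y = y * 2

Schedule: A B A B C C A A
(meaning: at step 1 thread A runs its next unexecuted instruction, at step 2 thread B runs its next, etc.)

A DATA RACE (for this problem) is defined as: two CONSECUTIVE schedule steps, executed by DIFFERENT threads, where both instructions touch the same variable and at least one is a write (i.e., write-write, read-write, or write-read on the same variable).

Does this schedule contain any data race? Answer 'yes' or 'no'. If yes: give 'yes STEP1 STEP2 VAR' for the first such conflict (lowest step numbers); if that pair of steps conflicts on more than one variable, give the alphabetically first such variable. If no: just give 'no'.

Steps 1,2: A(x = y - 2) vs B(y = x). RACE on x (W-R), y (R-W). Multiple vars; alphabetically first is x.
Steps 2,3: B(y = x) vs A(y = y * 2). RACE on y (W-W).
Steps 3,4: A(y = y * 2) vs B(y = x). RACE on y (W-W).
Steps 4,5: B(y = x) vs C(x = y). RACE on x (R-W), y (W-R). Multiple vars; alphabetically first is x.
Steps 5,6: same thread (C). No race.
Steps 6,7: C(r=y,w=y) vs A(r=-,w=x). No conflict.
Steps 7,8: same thread (A). No race.
First conflict at steps 1,2.

Answer: yes 1 2 x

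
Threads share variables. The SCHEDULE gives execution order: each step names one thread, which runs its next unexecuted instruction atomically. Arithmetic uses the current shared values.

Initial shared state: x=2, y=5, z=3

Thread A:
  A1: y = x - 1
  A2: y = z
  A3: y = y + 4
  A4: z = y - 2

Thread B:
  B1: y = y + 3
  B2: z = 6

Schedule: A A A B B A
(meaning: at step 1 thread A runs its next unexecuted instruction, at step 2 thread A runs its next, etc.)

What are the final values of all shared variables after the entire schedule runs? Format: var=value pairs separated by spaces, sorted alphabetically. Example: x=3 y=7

Answer: x=2 y=10 z=8

Derivation:
Step 1: thread A executes A1 (y = x - 1). Shared: x=2 y=1 z=3. PCs: A@1 B@0
Step 2: thread A executes A2 (y = z). Shared: x=2 y=3 z=3. PCs: A@2 B@0
Step 3: thread A executes A3 (y = y + 4). Shared: x=2 y=7 z=3. PCs: A@3 B@0
Step 4: thread B executes B1 (y = y + 3). Shared: x=2 y=10 z=3. PCs: A@3 B@1
Step 5: thread B executes B2 (z = 6). Shared: x=2 y=10 z=6. PCs: A@3 B@2
Step 6: thread A executes A4 (z = y - 2). Shared: x=2 y=10 z=8. PCs: A@4 B@2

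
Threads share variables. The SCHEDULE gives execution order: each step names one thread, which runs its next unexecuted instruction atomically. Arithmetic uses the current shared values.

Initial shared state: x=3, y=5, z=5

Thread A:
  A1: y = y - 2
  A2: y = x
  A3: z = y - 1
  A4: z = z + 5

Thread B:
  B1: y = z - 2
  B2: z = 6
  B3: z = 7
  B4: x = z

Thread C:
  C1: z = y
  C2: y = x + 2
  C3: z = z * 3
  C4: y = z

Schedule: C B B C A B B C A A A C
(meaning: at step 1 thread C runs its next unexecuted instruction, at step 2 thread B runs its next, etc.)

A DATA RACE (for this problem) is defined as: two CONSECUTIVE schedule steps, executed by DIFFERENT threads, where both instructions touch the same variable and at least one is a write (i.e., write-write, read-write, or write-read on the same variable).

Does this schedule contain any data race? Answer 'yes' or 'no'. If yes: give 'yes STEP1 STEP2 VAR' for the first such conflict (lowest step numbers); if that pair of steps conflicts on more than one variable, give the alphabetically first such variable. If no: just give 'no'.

Steps 1,2: C(z = y) vs B(y = z - 2). RACE on y (R-W), z (W-R). Multiple vars; alphabetically first is y.
Steps 2,3: same thread (B). No race.
Steps 3,4: B(r=-,w=z) vs C(r=x,w=y). No conflict.
Steps 4,5: C(y = x + 2) vs A(y = y - 2). RACE on y (W-W).
Steps 5,6: A(r=y,w=y) vs B(r=-,w=z). No conflict.
Steps 6,7: same thread (B). No race.
Steps 7,8: B(x = z) vs C(z = z * 3). RACE on z (R-W).
Steps 8,9: C(r=z,w=z) vs A(r=x,w=y). No conflict.
Steps 9,10: same thread (A). No race.
Steps 10,11: same thread (A). No race.
Steps 11,12: A(z = z + 5) vs C(y = z). RACE on z (W-R).
First conflict at steps 1,2.

Answer: yes 1 2 y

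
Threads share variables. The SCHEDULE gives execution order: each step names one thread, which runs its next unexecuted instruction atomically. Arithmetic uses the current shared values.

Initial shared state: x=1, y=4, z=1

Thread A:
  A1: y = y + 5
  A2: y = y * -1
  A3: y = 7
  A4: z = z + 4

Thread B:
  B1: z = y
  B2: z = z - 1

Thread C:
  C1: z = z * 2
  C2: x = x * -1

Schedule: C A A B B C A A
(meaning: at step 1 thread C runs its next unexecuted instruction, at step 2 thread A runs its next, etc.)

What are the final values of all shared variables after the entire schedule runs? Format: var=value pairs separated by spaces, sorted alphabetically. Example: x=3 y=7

Answer: x=-1 y=7 z=-6

Derivation:
Step 1: thread C executes C1 (z = z * 2). Shared: x=1 y=4 z=2. PCs: A@0 B@0 C@1
Step 2: thread A executes A1 (y = y + 5). Shared: x=1 y=9 z=2. PCs: A@1 B@0 C@1
Step 3: thread A executes A2 (y = y * -1). Shared: x=1 y=-9 z=2. PCs: A@2 B@0 C@1
Step 4: thread B executes B1 (z = y). Shared: x=1 y=-9 z=-9. PCs: A@2 B@1 C@1
Step 5: thread B executes B2 (z = z - 1). Shared: x=1 y=-9 z=-10. PCs: A@2 B@2 C@1
Step 6: thread C executes C2 (x = x * -1). Shared: x=-1 y=-9 z=-10. PCs: A@2 B@2 C@2
Step 7: thread A executes A3 (y = 7). Shared: x=-1 y=7 z=-10. PCs: A@3 B@2 C@2
Step 8: thread A executes A4 (z = z + 4). Shared: x=-1 y=7 z=-6. PCs: A@4 B@2 C@2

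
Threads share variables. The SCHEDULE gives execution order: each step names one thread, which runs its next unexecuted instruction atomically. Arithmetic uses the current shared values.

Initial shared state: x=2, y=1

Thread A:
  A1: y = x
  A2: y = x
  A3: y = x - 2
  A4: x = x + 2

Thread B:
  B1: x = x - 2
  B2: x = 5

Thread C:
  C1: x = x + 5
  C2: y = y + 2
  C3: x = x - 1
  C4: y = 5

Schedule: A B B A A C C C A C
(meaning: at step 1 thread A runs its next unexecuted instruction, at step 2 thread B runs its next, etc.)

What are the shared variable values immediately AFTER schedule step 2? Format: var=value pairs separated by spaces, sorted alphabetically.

Answer: x=0 y=2

Derivation:
Step 1: thread A executes A1 (y = x). Shared: x=2 y=2. PCs: A@1 B@0 C@0
Step 2: thread B executes B1 (x = x - 2). Shared: x=0 y=2. PCs: A@1 B@1 C@0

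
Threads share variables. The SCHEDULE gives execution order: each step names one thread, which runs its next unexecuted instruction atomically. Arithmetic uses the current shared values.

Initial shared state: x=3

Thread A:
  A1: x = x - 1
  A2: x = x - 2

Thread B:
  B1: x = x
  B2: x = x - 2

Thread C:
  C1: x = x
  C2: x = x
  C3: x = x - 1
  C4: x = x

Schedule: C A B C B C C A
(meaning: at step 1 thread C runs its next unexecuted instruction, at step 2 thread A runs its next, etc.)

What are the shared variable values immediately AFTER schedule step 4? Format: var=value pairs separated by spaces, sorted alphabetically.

Step 1: thread C executes C1 (x = x). Shared: x=3. PCs: A@0 B@0 C@1
Step 2: thread A executes A1 (x = x - 1). Shared: x=2. PCs: A@1 B@0 C@1
Step 3: thread B executes B1 (x = x). Shared: x=2. PCs: A@1 B@1 C@1
Step 4: thread C executes C2 (x = x). Shared: x=2. PCs: A@1 B@1 C@2

Answer: x=2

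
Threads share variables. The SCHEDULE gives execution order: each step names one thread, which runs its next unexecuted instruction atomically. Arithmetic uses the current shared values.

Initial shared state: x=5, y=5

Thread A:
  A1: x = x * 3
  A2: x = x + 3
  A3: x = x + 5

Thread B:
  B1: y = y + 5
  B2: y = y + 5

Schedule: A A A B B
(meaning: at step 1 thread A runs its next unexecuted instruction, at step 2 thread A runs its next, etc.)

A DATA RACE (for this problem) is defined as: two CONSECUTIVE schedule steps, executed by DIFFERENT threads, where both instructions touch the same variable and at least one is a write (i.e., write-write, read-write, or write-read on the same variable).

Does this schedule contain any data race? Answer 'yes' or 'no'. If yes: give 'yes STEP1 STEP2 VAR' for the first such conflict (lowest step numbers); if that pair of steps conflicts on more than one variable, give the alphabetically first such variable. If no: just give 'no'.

Answer: no

Derivation:
Steps 1,2: same thread (A). No race.
Steps 2,3: same thread (A). No race.
Steps 3,4: A(r=x,w=x) vs B(r=y,w=y). No conflict.
Steps 4,5: same thread (B). No race.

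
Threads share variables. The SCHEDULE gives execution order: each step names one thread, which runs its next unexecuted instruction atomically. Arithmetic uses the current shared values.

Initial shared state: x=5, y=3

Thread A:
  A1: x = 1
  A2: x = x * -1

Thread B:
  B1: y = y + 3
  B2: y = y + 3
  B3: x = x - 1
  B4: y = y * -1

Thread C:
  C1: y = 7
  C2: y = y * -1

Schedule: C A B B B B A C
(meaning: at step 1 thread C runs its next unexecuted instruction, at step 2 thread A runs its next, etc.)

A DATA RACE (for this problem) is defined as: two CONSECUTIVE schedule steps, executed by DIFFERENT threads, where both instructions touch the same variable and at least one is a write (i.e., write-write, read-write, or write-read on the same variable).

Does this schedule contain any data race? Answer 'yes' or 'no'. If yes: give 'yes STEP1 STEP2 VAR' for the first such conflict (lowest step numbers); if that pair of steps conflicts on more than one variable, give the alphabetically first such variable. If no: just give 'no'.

Answer: no

Derivation:
Steps 1,2: C(r=-,w=y) vs A(r=-,w=x). No conflict.
Steps 2,3: A(r=-,w=x) vs B(r=y,w=y). No conflict.
Steps 3,4: same thread (B). No race.
Steps 4,5: same thread (B). No race.
Steps 5,6: same thread (B). No race.
Steps 6,7: B(r=y,w=y) vs A(r=x,w=x). No conflict.
Steps 7,8: A(r=x,w=x) vs C(r=y,w=y). No conflict.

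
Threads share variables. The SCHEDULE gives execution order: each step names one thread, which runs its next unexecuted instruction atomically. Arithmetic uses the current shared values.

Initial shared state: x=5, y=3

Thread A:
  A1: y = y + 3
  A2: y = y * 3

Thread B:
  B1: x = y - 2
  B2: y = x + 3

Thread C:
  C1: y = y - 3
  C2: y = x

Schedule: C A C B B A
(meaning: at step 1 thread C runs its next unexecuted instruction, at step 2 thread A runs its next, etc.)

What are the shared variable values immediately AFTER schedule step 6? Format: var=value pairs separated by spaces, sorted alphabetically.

Answer: x=3 y=18

Derivation:
Step 1: thread C executes C1 (y = y - 3). Shared: x=5 y=0. PCs: A@0 B@0 C@1
Step 2: thread A executes A1 (y = y + 3). Shared: x=5 y=3. PCs: A@1 B@0 C@1
Step 3: thread C executes C2 (y = x). Shared: x=5 y=5. PCs: A@1 B@0 C@2
Step 4: thread B executes B1 (x = y - 2). Shared: x=3 y=5. PCs: A@1 B@1 C@2
Step 5: thread B executes B2 (y = x + 3). Shared: x=3 y=6. PCs: A@1 B@2 C@2
Step 6: thread A executes A2 (y = y * 3). Shared: x=3 y=18. PCs: A@2 B@2 C@2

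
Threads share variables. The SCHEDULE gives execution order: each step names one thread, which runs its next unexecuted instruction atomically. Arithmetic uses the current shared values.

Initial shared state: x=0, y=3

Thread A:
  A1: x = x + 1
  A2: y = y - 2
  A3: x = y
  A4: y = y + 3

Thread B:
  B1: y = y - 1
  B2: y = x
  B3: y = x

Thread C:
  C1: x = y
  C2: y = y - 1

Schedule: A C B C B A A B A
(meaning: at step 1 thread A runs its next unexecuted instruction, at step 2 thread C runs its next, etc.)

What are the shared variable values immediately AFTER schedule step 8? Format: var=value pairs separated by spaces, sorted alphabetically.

Step 1: thread A executes A1 (x = x + 1). Shared: x=1 y=3. PCs: A@1 B@0 C@0
Step 2: thread C executes C1 (x = y). Shared: x=3 y=3. PCs: A@1 B@0 C@1
Step 3: thread B executes B1 (y = y - 1). Shared: x=3 y=2. PCs: A@1 B@1 C@1
Step 4: thread C executes C2 (y = y - 1). Shared: x=3 y=1. PCs: A@1 B@1 C@2
Step 5: thread B executes B2 (y = x). Shared: x=3 y=3. PCs: A@1 B@2 C@2
Step 6: thread A executes A2 (y = y - 2). Shared: x=3 y=1. PCs: A@2 B@2 C@2
Step 7: thread A executes A3 (x = y). Shared: x=1 y=1. PCs: A@3 B@2 C@2
Step 8: thread B executes B3 (y = x). Shared: x=1 y=1. PCs: A@3 B@3 C@2

Answer: x=1 y=1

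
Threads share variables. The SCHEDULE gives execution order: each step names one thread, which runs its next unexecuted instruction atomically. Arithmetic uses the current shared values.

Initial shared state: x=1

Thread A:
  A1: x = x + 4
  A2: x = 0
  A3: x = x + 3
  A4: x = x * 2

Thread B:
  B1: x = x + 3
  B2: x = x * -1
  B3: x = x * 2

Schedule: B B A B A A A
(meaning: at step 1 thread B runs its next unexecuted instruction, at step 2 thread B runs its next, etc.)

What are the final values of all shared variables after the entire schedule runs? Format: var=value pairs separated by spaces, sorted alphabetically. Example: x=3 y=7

Answer: x=6

Derivation:
Step 1: thread B executes B1 (x = x + 3). Shared: x=4. PCs: A@0 B@1
Step 2: thread B executes B2 (x = x * -1). Shared: x=-4. PCs: A@0 B@2
Step 3: thread A executes A1 (x = x + 4). Shared: x=0. PCs: A@1 B@2
Step 4: thread B executes B3 (x = x * 2). Shared: x=0. PCs: A@1 B@3
Step 5: thread A executes A2 (x = 0). Shared: x=0. PCs: A@2 B@3
Step 6: thread A executes A3 (x = x + 3). Shared: x=3. PCs: A@3 B@3
Step 7: thread A executes A4 (x = x * 2). Shared: x=6. PCs: A@4 B@3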